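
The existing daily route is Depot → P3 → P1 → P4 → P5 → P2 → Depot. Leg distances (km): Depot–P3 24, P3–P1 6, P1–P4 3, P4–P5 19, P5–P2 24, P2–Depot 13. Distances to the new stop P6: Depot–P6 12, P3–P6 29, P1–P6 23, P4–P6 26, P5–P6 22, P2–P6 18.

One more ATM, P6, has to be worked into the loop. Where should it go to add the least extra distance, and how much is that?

Insertion cost between consecutive stops i–j is d(i,P6) + d(P6,j) − d(i,j):
  between Depot and P3: 12 + 29 − 24 = 17
  between P3 and P1: 29 + 23 − 6 = 46
  between P1 and P4: 23 + 26 − 3 = 46
  between P4 and P5: 26 + 22 − 19 = 29
  between P5 and P2: 22 + 18 − 24 = 16
  between P2 and Depot: 18 + 12 − 13 = 17
Cheapest insertion is between P5 and P2, adding 16.
New total = 89 + 16 = 105.

Adding 16 km by placing P6 on the P5–P2 leg.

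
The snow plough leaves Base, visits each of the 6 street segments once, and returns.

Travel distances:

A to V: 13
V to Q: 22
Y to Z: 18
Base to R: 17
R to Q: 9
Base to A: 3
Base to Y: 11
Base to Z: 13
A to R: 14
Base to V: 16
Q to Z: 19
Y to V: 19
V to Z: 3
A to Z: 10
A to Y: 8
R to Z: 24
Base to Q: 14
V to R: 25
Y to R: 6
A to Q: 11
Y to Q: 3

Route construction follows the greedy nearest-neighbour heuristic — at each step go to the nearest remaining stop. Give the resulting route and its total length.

Base → [A:3 / Y:11 / Z:13 / Q:14 / V:16 / R:17] → A (3)
A → [Y:8 / Z:10 / Q:11 / V:13 / R:14] → Y (8)
Y → [Q:3 / R:6 / Z:18 / V:19] → Q (3)
Q → [R:9 / Z:19 / V:22] → R (9)
R → [Z:24 / V:25] → Z (24)
Z → [V:3] → V (3)
Return V→Base: 16.
Total = 3 + 8 + 3 + 9 + 24 + 3 + 16 = 66.

Nearest-neighbour total = 66; route Base → A → Y → Q → R → Z → V → Base.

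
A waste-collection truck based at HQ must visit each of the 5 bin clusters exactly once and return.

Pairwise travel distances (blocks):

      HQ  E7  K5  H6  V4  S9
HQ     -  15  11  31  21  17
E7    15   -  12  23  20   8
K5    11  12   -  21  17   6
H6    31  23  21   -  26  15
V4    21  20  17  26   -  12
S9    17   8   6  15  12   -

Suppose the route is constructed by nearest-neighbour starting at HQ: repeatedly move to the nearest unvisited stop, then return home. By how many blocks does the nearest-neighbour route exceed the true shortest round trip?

10 blocks longer than the optimal tour.

From HQ: K5=11, E7=15, S9=17, V4=21, H6=31 → choose K5 (11).
From K5: S9=6, E7=12, V4=17, H6=21 → choose S9 (6).
From S9: E7=8, V4=12, H6=15 → choose E7 (8).
From E7: V4=20, H6=23 → choose V4 (20).
From V4: H6=26 → choose H6 (26).
NN route HQ → K5 → S9 → E7 → V4 → H6 → HQ costs 102.
Optimal: HQ → E7 → S9 → H6 → V4 → K5 → HQ costs 92 (by enumerating all 60 distinct tours).
Excess = 102 − 92 = 10.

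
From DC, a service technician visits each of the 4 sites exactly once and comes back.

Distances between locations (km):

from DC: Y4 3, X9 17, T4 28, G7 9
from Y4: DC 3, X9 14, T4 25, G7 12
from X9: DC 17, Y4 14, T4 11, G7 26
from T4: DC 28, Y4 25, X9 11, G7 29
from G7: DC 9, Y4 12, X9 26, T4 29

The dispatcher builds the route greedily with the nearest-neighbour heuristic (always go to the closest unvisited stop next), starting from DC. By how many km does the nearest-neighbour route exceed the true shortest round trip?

The nearest-neighbour route is 14 km longer than optimal.

DC: Y4=3, G7=9, X9=17, T4=28 ⇒ Y4
Y4: G7=12, X9=14, T4=25 ⇒ G7
G7: X9=26, T4=29 ⇒ X9
X9: T4=11 ⇒ T4
NN route DC → Y4 → G7 → X9 → T4 → DC costs 80.
Optimal: DC → Y4 → X9 → T4 → G7 → DC costs 66 (by enumerating all 12 distinct tours).
Excess = 80 − 66 = 14.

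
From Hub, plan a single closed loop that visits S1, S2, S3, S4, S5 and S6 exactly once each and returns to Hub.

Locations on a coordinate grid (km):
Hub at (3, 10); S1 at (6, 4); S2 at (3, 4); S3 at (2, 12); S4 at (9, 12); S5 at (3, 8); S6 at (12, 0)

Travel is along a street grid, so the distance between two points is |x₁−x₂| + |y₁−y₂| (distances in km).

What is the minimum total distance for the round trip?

Hub-S1-S2-S3-S4-S5-S6-Hub: 9+3+9+7+10+17+19 = 74
Hub-S1-S2-S3-S4-S6-S5-Hub: 9+3+9+7+15+17+2 = 62
Hub-S1-S2-S3-S5-S4-S6-Hub: 9+3+9+5+10+15+19 = 70
Hub-S1-S2-S3-S5-S6-S4-Hub: 9+3+9+5+17+15+8 = 66
Hub-S1-S2-S3-S6-S4-S5-Hub: 9+3+9+22+15+10+2 = 70
Hub-S1-S2-S3-S6-S5-S4-Hub: 9+3+9+22+17+10+8 = 78
Hub-S1-S2-S4-S3-S5-S6-Hub: 9+3+14+7+5+17+19 = 74
Hub-S1-S2-S4-S3-S6-S5-Hub: 9+3+14+7+22+17+2 = 74
… (352 more)
Hub-S3-S4-S6-S1-S2-S5-Hub: 3+7+15+10+3+4+2 = 44  ← best
The minimum is 44.
One optimal route: Hub → S3 → S4 → S6 → S1 → S2 → S5 → Hub (or its reverse).

Minimum total distance: 44 km.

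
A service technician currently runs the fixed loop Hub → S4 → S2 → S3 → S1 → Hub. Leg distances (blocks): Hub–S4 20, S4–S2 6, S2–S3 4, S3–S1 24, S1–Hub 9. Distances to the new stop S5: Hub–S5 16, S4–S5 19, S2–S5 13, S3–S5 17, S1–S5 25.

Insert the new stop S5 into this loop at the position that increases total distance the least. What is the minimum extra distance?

Insertion cost between consecutive stops i–j is d(i,S5) + d(S5,j) − d(i,j):
  between Hub and S4: 16 + 19 − 20 = 15
  between S4 and S2: 19 + 13 − 6 = 26
  between S2 and S3: 13 + 17 − 4 = 26
  between S3 and S1: 17 + 25 − 24 = 18
  between S1 and Hub: 25 + 16 − 9 = 32
Cheapest insertion is between Hub and S4, adding 15.
New total = 63 + 15 = 78.

Adding 15 blocks by placing S5 on the Hub–S4 leg.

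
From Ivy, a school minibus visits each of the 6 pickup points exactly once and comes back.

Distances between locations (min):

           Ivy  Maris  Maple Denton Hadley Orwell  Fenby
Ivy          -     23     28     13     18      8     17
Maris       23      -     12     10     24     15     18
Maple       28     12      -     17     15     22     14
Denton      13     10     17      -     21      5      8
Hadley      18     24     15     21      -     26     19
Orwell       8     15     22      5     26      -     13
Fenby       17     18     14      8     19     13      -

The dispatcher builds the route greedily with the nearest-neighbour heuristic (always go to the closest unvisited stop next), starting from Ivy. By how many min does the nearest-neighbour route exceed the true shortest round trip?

From Ivy: Orwell=8, Denton=13, Fenby=17, Hadley=18, Maris=23, Maple=28 → choose Orwell (8).
From Orwell: Denton=5, Fenby=13, Maris=15, Maple=22, Hadley=26 → choose Denton (5).
From Denton: Fenby=8, Maris=10, Maple=17, Hadley=21 → choose Fenby (8).
From Fenby: Maple=14, Maris=18, Hadley=19 → choose Maple (14).
From Maple: Maris=12, Hadley=15 → choose Maris (12).
From Maris: Hadley=24 → choose Hadley (24).
NN route Ivy → Orwell → Denton → Fenby → Maple → Maris → Hadley → Ivy costs 89.
Optimal: Ivy → Hadley → Maple → Maris → Denton → Fenby → Orwell → Ivy costs 84 (by enumerating all 360 distinct tours).
Excess = 89 − 84 = 5.

Excess over optimum: 5 min.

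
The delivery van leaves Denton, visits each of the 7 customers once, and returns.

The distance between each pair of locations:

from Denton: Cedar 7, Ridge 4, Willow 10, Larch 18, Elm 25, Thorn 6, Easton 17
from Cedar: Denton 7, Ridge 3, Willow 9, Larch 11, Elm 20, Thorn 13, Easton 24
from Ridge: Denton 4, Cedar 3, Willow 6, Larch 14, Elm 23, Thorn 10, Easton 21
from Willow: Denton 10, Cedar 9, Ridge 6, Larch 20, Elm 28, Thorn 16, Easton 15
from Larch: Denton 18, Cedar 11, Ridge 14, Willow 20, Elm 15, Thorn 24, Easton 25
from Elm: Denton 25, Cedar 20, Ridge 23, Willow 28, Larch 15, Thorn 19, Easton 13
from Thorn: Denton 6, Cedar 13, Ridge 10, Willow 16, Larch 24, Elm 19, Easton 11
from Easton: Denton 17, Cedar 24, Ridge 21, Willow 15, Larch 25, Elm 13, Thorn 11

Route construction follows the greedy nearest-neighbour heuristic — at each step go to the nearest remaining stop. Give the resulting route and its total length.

Nearest-neighbour total = 94; route Denton → Ridge → Cedar → Willow → Easton → Thorn → Elm → Larch → Denton.

Denton → [Ridge:4 / Thorn:6 / Cedar:7 / Willow:10 / Easton:17 / Larch:18 / Elm:25] → Ridge (4)
Ridge → [Cedar:3 / Willow:6 / Thorn:10 / Larch:14 / Easton:21 / Elm:23] → Cedar (3)
Cedar → [Willow:9 / Larch:11 / Thorn:13 / Elm:20 / Easton:24] → Willow (9)
Willow → [Easton:15 / Thorn:16 / Larch:20 / Elm:28] → Easton (15)
Easton → [Thorn:11 / Elm:13 / Larch:25] → Thorn (11)
Thorn → [Elm:19 / Larch:24] → Elm (19)
Elm → [Larch:15] → Larch (15)
Return Larch→Denton: 18.
Total = 4 + 3 + 9 + 15 + 11 + 19 + 15 + 18 = 94.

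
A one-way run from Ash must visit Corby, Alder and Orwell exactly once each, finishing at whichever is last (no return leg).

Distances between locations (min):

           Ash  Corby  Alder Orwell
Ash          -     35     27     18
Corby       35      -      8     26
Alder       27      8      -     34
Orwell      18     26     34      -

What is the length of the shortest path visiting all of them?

Shortest open route: 52 min.

There are 3! = 6 possible orderings.
Ash → Corby → Alder → Orwell: 35+8+34 = 77
Ash → Corby → Orwell → Alder: 35+26+34 = 95
Ash → Alder → Corby → Orwell: 27+8+26 = 61
Ash → Alder → Orwell → Corby: 27+34+26 = 87
Ash → Orwell → Corby → Alder: 18+26+8 = 52
Ash → Orwell → Alder → Corby: 18+34+8 = 60
The minimum is 52.
One shortest path: Ash → Orwell → Corby → Alder.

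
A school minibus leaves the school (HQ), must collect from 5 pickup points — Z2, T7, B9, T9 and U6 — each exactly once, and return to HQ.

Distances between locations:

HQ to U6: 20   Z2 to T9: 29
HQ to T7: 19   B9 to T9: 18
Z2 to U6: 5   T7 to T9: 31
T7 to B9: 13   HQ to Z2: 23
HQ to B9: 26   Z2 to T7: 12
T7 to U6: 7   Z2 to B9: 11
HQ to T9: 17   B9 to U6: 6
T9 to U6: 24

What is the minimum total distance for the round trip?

77 — the shortest possible round trip.

With 5 stops there are 5!/2 = 60 distinct round trips (a route and its reverse cost the same).
HQ → Z2 → T7 → B9 → T9 → U6 → HQ: 23+12+13+18+24+20 = 110
HQ → Z2 → T7 → B9 → U6 → T9 → HQ: 23+12+13+6+24+17 = 95
HQ → Z2 → T7 → T9 → B9 → U6 → HQ: 23+12+31+18+6+20 = 110
HQ → Z2 → T7 → T9 → U6 → B9 → HQ: 23+12+31+24+6+26 = 122
HQ → Z2 → T7 → U6 → B9 → T9 → HQ: 23+12+7+6+18+17 = 83
HQ → Z2 → T7 → U6 → T9 → B9 → HQ: 23+12+7+24+18+26 = 110
HQ → Z2 → B9 → T7 → T9 → U6 → HQ: 23+11+13+31+24+20 = 122
HQ → Z2 → B9 → T7 → U6 → T9 → HQ: 23+11+13+7+24+17 = 95
HQ → Z2 → B9 → T9 → T7 → U6 → HQ: 23+11+18+31+7+20 = 110
HQ → Z2 → B9 → T9 → U6 → T7 → HQ: 23+11+18+24+7+19 = 102
HQ → Z2 → B9 → U6 → T7 → T9 → HQ: 23+11+6+7+31+17 = 95
HQ → Z2 → B9 → U6 → T9 → T7 → HQ: 23+11+6+24+31+19 = 114
HQ → Z2 → T9 → T7 → B9 → U6 → HQ: 23+29+31+13+6+20 = 122
HQ → Z2 → T9 → T7 → U6 → B9 → HQ: 23+29+31+7+6+26 = 122
… (46 more)
HQ → T7 → Z2 → U6 → B9 → T9 → HQ: 19+12+5+6+18+17 = 77  ← best
The minimum is 77.
One optimal route: HQ → T7 → Z2 → U6 → B9 → T9 → HQ (or its reverse).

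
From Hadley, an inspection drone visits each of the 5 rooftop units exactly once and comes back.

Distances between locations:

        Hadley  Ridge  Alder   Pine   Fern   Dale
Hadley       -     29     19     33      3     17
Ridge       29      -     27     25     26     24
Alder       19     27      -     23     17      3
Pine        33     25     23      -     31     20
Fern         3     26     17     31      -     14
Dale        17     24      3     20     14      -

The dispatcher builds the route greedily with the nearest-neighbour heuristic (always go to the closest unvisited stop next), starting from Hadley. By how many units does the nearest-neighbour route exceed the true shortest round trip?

From Hadley: Fern=3, Dale=17, Alder=19, Ridge=29, Pine=33 → choose Fern (3).
From Fern: Dale=14, Alder=17, Ridge=26, Pine=31 → choose Dale (14).
From Dale: Alder=3, Pine=20, Ridge=24 → choose Alder (3).
From Alder: Pine=23, Ridge=27 → choose Pine (23).
From Pine: Ridge=25 → choose Ridge (25).
NN route Hadley → Fern → Dale → Alder → Pine → Ridge → Hadley costs 97.
Optimal: Hadley → Alder → Dale → Pine → Ridge → Fern → Hadley costs 96 (by enumerating all 60 distinct tours).
Excess = 97 − 96 = 1.

Excess over optimum: 1.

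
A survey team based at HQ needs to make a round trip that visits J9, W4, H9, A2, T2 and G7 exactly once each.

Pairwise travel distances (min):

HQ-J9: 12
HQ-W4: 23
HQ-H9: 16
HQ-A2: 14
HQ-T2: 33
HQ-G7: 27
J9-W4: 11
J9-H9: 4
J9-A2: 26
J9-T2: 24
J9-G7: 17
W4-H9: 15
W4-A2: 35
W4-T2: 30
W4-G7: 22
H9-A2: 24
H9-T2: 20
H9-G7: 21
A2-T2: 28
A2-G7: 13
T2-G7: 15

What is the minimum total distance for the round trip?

HQ - J9 - W4 - H9 - A2 - T2 - G7 - HQ: 12+11+15+24+28+15+27 = 132
HQ - J9 - W4 - H9 - A2 - G7 - T2 - HQ: 12+11+15+24+13+15+33 = 123
HQ - J9 - W4 - H9 - T2 - A2 - G7 - HQ: 12+11+15+20+28+13+27 = 126
HQ - J9 - W4 - H9 - T2 - G7 - A2 - HQ: 12+11+15+20+15+13+14 = 100
HQ - J9 - W4 - H9 - G7 - A2 - T2 - HQ: 12+11+15+21+13+28+33 = 133
HQ - J9 - W4 - H9 - G7 - T2 - A2 - HQ: 12+11+15+21+15+28+14 = 116
HQ - J9 - W4 - A2 - H9 - T2 - G7 - HQ: 12+11+35+24+20+15+27 = 144
HQ - J9 - W4 - A2 - H9 - G7 - T2 - HQ: 12+11+35+24+21+15+33 = 151
… (352 more)
The minimum is 100.
One optimal route: HQ → J9 → W4 → H9 → T2 → G7 → A2 → HQ (or its reverse).

100 min — the shortest possible round trip.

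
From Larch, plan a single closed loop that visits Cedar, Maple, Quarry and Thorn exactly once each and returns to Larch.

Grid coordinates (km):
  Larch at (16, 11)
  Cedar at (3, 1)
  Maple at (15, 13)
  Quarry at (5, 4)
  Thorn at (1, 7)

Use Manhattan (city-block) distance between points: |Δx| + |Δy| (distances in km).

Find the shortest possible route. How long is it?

Shortest round trip = 54 km.

With 4 stops there are 4!/2 = 12 distinct round trips (a route and its reverse cost the same).
Larch - Cedar - Maple - Quarry - Thorn - Larch: 23+24+19+7+19 = 92
Larch - Cedar - Maple - Thorn - Quarry - Larch: 23+24+20+7+18 = 92
Larch - Cedar - Quarry - Maple - Thorn - Larch: 23+5+19+20+19 = 86
Larch - Cedar - Quarry - Thorn - Maple - Larch: 23+5+7+20+3 = 58
Larch - Cedar - Thorn - Maple - Quarry - Larch: 23+8+20+19+18 = 88
Larch - Cedar - Thorn - Quarry - Maple - Larch: 23+8+7+19+3 = 60
Larch - Maple - Cedar - Quarry - Thorn - Larch: 3+24+5+7+19 = 58
Larch - Maple - Cedar - Thorn - Quarry - Larch: 3+24+8+7+18 = 60
Larch - Maple - Quarry - Cedar - Thorn - Larch: 3+19+5+8+19 = 54
Larch - Maple - Thorn - Cedar - Quarry - Larch: 3+20+8+5+18 = 54
Larch - Quarry - Cedar - Maple - Thorn - Larch: 18+5+24+20+19 = 86
Larch - Quarry - Maple - Cedar - Thorn - Larch: 18+19+24+8+19 = 88
The minimum is 54.
One optimal route: Larch → Maple → Quarry → Cedar → Thorn → Larch (or its reverse).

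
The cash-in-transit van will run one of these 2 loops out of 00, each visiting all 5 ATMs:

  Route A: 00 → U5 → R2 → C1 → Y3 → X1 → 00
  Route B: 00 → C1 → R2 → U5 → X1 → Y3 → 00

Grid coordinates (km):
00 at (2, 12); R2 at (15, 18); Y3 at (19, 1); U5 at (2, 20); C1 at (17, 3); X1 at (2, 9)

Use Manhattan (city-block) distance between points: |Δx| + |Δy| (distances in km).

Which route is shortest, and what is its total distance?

Shortest is Route A, total 72 km.

Route A: 8 + 15 + 17 + 4 + 25 + 3 = 72
Route B: 24 + 17 + 15 + 11 + 25 + 28 = 120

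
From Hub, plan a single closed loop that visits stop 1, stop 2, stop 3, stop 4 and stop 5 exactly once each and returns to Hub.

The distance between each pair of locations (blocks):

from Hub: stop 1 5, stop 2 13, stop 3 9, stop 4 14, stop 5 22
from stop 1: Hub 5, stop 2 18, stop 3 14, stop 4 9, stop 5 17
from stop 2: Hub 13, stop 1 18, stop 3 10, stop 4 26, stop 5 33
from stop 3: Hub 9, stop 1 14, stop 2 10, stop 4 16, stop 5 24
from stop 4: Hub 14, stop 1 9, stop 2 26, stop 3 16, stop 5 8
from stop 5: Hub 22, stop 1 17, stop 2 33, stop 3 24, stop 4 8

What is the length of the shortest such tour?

Minimum total distance: 69 blocks.

There are 60 distinct closed tours to check (reversals are equivalent).
Hub - stop 1 - stop 2 - stop 3 - stop 4 - stop 5 - Hub: 5+18+10+16+8+22 = 79
Hub - stop 1 - stop 2 - stop 3 - stop 5 - stop 4 - Hub: 5+18+10+24+8+14 = 79
Hub - stop 1 - stop 2 - stop 4 - stop 3 - stop 5 - Hub: 5+18+26+16+24+22 = 111
Hub - stop 1 - stop 2 - stop 4 - stop 5 - stop 3 - Hub: 5+18+26+8+24+9 = 90
Hub - stop 1 - stop 2 - stop 5 - stop 3 - stop 4 - Hub: 5+18+33+24+16+14 = 110
Hub - stop 1 - stop 2 - stop 5 - stop 4 - stop 3 - Hub: 5+18+33+8+16+9 = 89
Hub - stop 1 - stop 3 - stop 2 - stop 4 - stop 5 - Hub: 5+14+10+26+8+22 = 85
Hub - stop 1 - stop 3 - stop 2 - stop 5 - stop 4 - Hub: 5+14+10+33+8+14 = 84
Hub - stop 1 - stop 3 - stop 4 - stop 2 - stop 5 - Hub: 5+14+16+26+33+22 = 116
Hub - stop 1 - stop 3 - stop 4 - stop 5 - stop 2 - Hub: 5+14+16+8+33+13 = 89
Hub - stop 1 - stop 3 - stop 5 - stop 2 - stop 4 - Hub: 5+14+24+33+26+14 = 116
Hub - stop 1 - stop 3 - stop 5 - stop 4 - stop 2 - Hub: 5+14+24+8+26+13 = 90
Hub - stop 1 - stop 4 - stop 2 - stop 3 - stop 5 - Hub: 5+9+26+10+24+22 = 96
Hub - stop 1 - stop 4 - stop 2 - stop 5 - stop 3 - Hub: 5+9+26+33+24+9 = 106
… (46 more)
Hub - stop 1 - stop 4 - stop 5 - stop 3 - stop 2 - Hub: 5+9+8+24+10+13 = 69  ← best
The minimum is 69.
One optimal route: Hub → stop 1 → stop 4 → stop 5 → stop 3 → stop 2 → Hub (or its reverse).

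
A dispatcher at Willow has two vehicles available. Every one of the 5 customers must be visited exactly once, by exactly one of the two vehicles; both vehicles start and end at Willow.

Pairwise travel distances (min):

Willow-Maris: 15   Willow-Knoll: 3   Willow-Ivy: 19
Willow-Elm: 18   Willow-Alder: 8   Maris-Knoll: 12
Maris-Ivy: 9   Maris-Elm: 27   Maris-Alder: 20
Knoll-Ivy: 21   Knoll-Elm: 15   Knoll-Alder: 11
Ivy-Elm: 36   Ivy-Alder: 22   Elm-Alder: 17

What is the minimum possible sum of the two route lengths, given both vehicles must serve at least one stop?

86 min — the smallest possible combined total.

Check every non-empty split of the stops between the two vehicles; for each half take its own optimal tour:
  {Maris} + {Knoll, Ivy, Elm, Alder}: 30 + 76 = 106
  {Knoll} + {Maris, Ivy, Elm, Alder}: 6 + 80 = 86
  {Maris, Knoll} + {Ivy, Elm, Alder}: 30 + 76 = 106
  {Ivy} + {Maris, Knoll, Elm, Alder}: 38 + 67 = 105
  {Maris, Ivy} + {Knoll, Elm, Alder}: 43 + 43 = 86
  {Knoll, Ivy} + {Maris, Elm, Alder}: 43 + 67 = 110
  … (15 splits in total)
Best: vehicle 1 Willow → Knoll → Willow = 6; vehicle 2 Willow → Ivy → Maris → Elm → Alder → Willow = 80; combined 86.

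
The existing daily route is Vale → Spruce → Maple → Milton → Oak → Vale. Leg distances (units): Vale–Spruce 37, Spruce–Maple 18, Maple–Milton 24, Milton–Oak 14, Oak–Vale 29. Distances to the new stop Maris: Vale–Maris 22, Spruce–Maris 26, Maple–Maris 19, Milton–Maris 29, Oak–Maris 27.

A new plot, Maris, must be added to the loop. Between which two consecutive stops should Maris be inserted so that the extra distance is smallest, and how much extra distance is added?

Insertion cost between consecutive stops i–j is d(i,Maris) + d(Maris,j) − d(i,j):
  between Vale and Spruce: 22 + 26 − 37 = 11
  between Spruce and Maple: 26 + 19 − 18 = 27
  between Maple and Milton: 19 + 29 − 24 = 24
  between Milton and Oak: 29 + 27 − 14 = 42
  between Oak and Vale: 27 + 22 − 29 = 20
Cheapest insertion is between Vale and Spruce, adding 11.
New total = 122 + 11 = 133.

Adding 11 by placing Maris on the Vale–Spruce leg.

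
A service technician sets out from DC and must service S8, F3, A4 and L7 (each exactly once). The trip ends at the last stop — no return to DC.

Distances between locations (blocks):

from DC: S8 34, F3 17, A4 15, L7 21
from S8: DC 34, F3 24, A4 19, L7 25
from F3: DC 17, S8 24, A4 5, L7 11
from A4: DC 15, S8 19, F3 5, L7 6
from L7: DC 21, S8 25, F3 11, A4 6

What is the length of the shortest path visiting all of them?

53 blocks — the minimum one-way total.

There are 4! = 24 possible orderings.
DC → S8 → F3 → A4 → L7: 34+24+5+6 = 69
DC → S8 → F3 → L7 → A4: 34+24+11+6 = 75
DC → S8 → A4 → F3 → L7: 34+19+5+11 = 69
DC → S8 → A4 → L7 → F3: 34+19+6+11 = 70
DC → S8 → L7 → F3 → A4: 34+25+11+5 = 75
DC → S8 → L7 → A4 → F3: 34+25+6+5 = 70
DC → F3 → S8 → A4 → L7: 17+24+19+6 = 66
DC → F3 → S8 → L7 → A4: 17+24+25+6 = 72
DC → F3 → A4 → S8 → L7: 17+5+19+25 = 66
DC → F3 → A4 → L7 → S8: 17+5+6+25 = 53
DC → F3 → L7 → S8 → A4: 17+11+25+19 = 72
DC → F3 → L7 → A4 → S8: 17+11+6+19 = 53
DC → A4 → S8 → F3 → L7: 15+19+24+11 = 69
DC → A4 → S8 → L7 → F3: 15+19+25+11 = 70
… (10 more)
The minimum is 53.
One shortest path: DC → F3 → A4 → L7 → S8.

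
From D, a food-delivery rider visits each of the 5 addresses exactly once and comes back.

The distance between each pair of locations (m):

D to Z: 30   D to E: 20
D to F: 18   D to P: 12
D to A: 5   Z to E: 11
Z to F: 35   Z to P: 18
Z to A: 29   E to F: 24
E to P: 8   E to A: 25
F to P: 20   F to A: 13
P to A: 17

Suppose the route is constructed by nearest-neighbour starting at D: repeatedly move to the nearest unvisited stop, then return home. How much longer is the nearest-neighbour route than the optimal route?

D: A=5, P=12, F=18, E=20, Z=30 ⇒ A
A: F=13, P=17, E=25, Z=29 ⇒ F
F: P=20, E=24, Z=35 ⇒ P
P: E=8, Z=18 ⇒ E
E: Z=11 ⇒ Z
NN route D → A → F → P → E → Z → D costs 87.
Optimal: D → P → Z → E → F → A → D costs 83 (by enumerating all 60 distinct tours).
Excess = 87 − 83 = 4.

The nearest-neighbour route is 4 m longer than optimal.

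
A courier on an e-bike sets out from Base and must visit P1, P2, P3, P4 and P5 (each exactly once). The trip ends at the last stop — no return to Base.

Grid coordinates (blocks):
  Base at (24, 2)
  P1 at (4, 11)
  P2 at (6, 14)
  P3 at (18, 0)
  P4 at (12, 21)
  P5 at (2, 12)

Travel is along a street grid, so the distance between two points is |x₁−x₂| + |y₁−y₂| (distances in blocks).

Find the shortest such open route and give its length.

Shortest open route: 55 blocks.

There are 5! = 120 possible orderings.
Base → P1 → P2 → P3 → P4 → P5: 29+5+26+27+19 = 106
Base → P1 → P2 → P3 → P5 → P4: 29+5+26+28+19 = 107
Base → P1 → P2 → P4 → P3 → P5: 29+5+13+27+28 = 102
Base → P1 → P2 → P4 → P5 → P3: 29+5+13+19+28 = 94
Base → P1 → P2 → P5 → P3 → P4: 29+5+6+28+27 = 95
Base → P1 → P2 → P5 → P4 → P3: 29+5+6+19+27 = 86
Base → P1 → P3 → P2 → P4 → P5: 29+25+26+13+19 = 112
Base → P1 → P3 → P2 → P5 → P4: 29+25+26+6+19 = 105
Base → P1 → P3 → P4 → P2 → P5: 29+25+27+13+6 = 100
Base → P1 → P3 → P4 → P5 → P2: 29+25+27+19+6 = 106
Base → P1 → P3 → P5 → P2 → P4: 29+25+28+6+13 = 101
Base → P1 → P3 → P5 → P4 → P2: 29+25+28+19+13 = 114
Base → P1 → P4 → P2 → P3 → P5: 29+18+13+26+28 = 114
Base → P1 → P4 → P2 → P5 → P3: 29+18+13+6+28 = 94
… (106 more)
Base → P3 → P1 → P5 → P2 → P4: 8+25+3+6+13 = 55  ← best
The minimum is 55.
One shortest path: Base → P3 → P1 → P5 → P2 → P4.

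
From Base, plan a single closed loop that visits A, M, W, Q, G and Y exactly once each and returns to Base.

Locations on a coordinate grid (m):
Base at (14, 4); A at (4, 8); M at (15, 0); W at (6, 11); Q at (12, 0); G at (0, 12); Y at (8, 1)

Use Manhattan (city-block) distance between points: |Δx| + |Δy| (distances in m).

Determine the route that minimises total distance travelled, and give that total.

Minimum total distance: 54 m.

With 6 stops there are 6!/2 = 360 distinct round trips (a route and its reverse cost the same).
Base → A → M → W → Q → G → Y → Base: 14+19+20+17+24+19+9 = 122
Base → A → M → W → Q → Y → G → Base: 14+19+20+17+5+19+22 = 116
Base → A → M → W → G → Q → Y → Base: 14+19+20+7+24+5+9 = 98
Base → A → M → W → G → Y → Q → Base: 14+19+20+7+19+5+6 = 90
Base → A → M → W → Y → Q → G → Base: 14+19+20+12+5+24+22 = 116
Base → A → M → W → Y → G → Q → Base: 14+19+20+12+19+24+6 = 114
Base → A → M → Q → W → G → Y → Base: 14+19+3+17+7+19+9 = 88
Base → A → M → Q → W → Y → G → Base: 14+19+3+17+12+19+22 = 106
… (352 more)
Base → A → G → W → Y → Q → M → Base: 14+8+7+12+5+3+5 = 54  ← best
The minimum is 54.
One optimal route: Base → A → G → W → Y → Q → M → Base (or its reverse).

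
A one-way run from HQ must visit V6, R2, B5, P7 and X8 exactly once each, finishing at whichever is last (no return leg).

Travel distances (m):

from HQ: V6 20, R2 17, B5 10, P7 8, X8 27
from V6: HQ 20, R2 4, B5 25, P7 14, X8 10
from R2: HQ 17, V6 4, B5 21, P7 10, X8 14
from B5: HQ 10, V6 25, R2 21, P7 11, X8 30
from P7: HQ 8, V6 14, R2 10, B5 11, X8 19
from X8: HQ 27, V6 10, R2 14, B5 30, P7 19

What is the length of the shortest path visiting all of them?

Minimum one-way distance = 45 m.

There are 5! = 120 possible orderings.
HQ - V6 - R2 - B5 - P7 - X8: 20+4+21+11+19 = 75
HQ - V6 - R2 - B5 - X8 - P7: 20+4+21+30+19 = 94
HQ - V6 - R2 - P7 - B5 - X8: 20+4+10+11+30 = 75
HQ - V6 - R2 - P7 - X8 - B5: 20+4+10+19+30 = 83
HQ - V6 - R2 - X8 - B5 - P7: 20+4+14+30+11 = 79
HQ - V6 - R2 - X8 - P7 - B5: 20+4+14+19+11 = 68
HQ - V6 - B5 - R2 - P7 - X8: 20+25+21+10+19 = 95
HQ - V6 - B5 - R2 - X8 - P7: 20+25+21+14+19 = 99
HQ - V6 - B5 - P7 - R2 - X8: 20+25+11+10+14 = 80
HQ - V6 - B5 - P7 - X8 - R2: 20+25+11+19+14 = 89
HQ - V6 - B5 - X8 - R2 - P7: 20+25+30+14+10 = 99
HQ - V6 - B5 - X8 - P7 - R2: 20+25+30+19+10 = 104
HQ - V6 - P7 - R2 - B5 - X8: 20+14+10+21+30 = 95
HQ - V6 - P7 - R2 - X8 - B5: 20+14+10+14+30 = 88
… (106 more)
HQ - B5 - P7 - R2 - V6 - X8: 10+11+10+4+10 = 45  ← best
The minimum is 45.
One shortest path: HQ → B5 → P7 → R2 → V6 → X8.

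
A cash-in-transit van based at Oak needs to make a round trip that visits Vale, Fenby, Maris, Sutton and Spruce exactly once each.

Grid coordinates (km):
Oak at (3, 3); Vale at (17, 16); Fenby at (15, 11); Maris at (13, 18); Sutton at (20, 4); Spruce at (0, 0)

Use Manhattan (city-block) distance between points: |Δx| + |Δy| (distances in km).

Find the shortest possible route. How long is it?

With 5 stops there are 5!/2 = 60 distinct round trips (a route and its reverse cost the same).
Oak → Vale → Fenby → Maris → Sutton → Spruce → Oak: 27+7+9+21+24+6 = 94
Oak → Vale → Fenby → Maris → Spruce → Sutton → Oak: 27+7+9+31+24+18 = 116
Oak → Vale → Fenby → Sutton → Maris → Spruce → Oak: 27+7+12+21+31+6 = 104
Oak → Vale → Fenby → Sutton → Spruce → Maris → Oak: 27+7+12+24+31+25 = 126
Oak → Vale → Fenby → Spruce → Maris → Sutton → Oak: 27+7+26+31+21+18 = 130
Oak → Vale → Fenby → Spruce → Sutton → Maris → Oak: 27+7+26+24+21+25 = 130
Oak → Vale → Maris → Fenby → Sutton → Spruce → Oak: 27+6+9+12+24+6 = 84
Oak → Vale → Maris → Fenby → Spruce → Sutton → Oak: 27+6+9+26+24+18 = 110
Oak → Vale → Maris → Sutton → Fenby → Spruce → Oak: 27+6+21+12+26+6 = 98
Oak → Vale → Maris → Sutton → Spruce → Fenby → Oak: 27+6+21+24+26+20 = 124
Oak → Vale → Maris → Spruce → Fenby → Sutton → Oak: 27+6+31+26+12+18 = 120
Oak → Vale → Maris → Spruce → Sutton → Fenby → Oak: 27+6+31+24+12+20 = 120
Oak → Vale → Sutton → Fenby → Maris → Spruce → Oak: 27+15+12+9+31+6 = 100
Oak → Vale → Sutton → Fenby → Spruce → Maris → Oak: 27+15+12+26+31+25 = 136
… (46 more)
Oak → Fenby → Maris → Vale → Sutton → Spruce → Oak: 20+9+6+15+24+6 = 80  ← best
The minimum is 80.
One optimal route: Oak → Fenby → Maris → Vale → Sutton → Spruce → Oak (or its reverse).

Minimum total distance: 80 km.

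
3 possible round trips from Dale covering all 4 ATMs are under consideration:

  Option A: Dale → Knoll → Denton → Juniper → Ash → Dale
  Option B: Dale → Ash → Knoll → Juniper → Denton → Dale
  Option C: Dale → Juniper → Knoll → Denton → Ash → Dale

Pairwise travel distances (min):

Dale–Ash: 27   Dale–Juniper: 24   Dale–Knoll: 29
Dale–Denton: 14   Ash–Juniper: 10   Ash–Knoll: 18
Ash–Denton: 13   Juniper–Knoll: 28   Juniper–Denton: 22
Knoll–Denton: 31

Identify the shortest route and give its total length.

Shortest is Option B, total 109 min.

Option A: 29 + 31 + 22 + 10 + 27 = 119
Option B: 27 + 18 + 28 + 22 + 14 = 109
Option C: 24 + 28 + 31 + 13 + 27 = 123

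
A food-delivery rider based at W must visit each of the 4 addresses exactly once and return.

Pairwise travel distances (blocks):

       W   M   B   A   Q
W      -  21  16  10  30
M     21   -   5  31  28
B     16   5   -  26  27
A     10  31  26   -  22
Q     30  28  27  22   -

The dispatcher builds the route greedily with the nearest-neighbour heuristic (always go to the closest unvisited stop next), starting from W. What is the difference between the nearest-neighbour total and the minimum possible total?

From W: A=10, B=16, M=21, Q=30 → choose A (10).
From A: Q=22, B=26, M=31 → choose Q (22).
From Q: B=27, M=28 → choose B (27).
From B: M=5 → choose M (5).
NN route W → A → Q → B → M → W costs 85.
Optimal: W → B → M → Q → A → W costs 81 (by enumerating all 12 distinct tours).
Excess = 85 − 81 = 4.

Excess over optimum: 4 blocks.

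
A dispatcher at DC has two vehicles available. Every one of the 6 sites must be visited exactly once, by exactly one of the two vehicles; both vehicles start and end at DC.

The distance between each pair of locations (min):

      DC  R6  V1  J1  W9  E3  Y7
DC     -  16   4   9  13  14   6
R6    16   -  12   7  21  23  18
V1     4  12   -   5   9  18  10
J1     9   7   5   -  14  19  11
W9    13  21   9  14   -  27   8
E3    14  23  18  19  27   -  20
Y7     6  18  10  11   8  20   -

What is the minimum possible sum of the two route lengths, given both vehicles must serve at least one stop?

Minimum combined distance: 79 min.

Try each way of splitting the stops between the two vehicles (each non-empty) and, for each split, find the best tour for each vehicle:
  {R6} + {V1, J1, W9, E3, Y7}: 32 + 61 = 93
  {V1} + {R6, J1, W9, E3, Y7}: 8 + 72 = 80
  {R6, V1} + {J1, W9, E3, Y7}: 32 + 61 = 93
  {J1} + {R6, V1, W9, E3, Y7}: 18 + 72 = 90
  {R6, J1} + {V1, W9, E3, Y7}: 32 + 55 = 87
  {V1, J1} + {R6, W9, E3, Y7}: 18 + 72 = 90
  … (31 splits in total)
  {E3} + {R6, V1, J1, W9, Y7}: 28 + 51 = 79  ← best
Best: vehicle 1 DC → E3 → DC = 28; vehicle 2 DC → R6 → J1 → V1 → W9 → Y7 → DC = 51; combined 79.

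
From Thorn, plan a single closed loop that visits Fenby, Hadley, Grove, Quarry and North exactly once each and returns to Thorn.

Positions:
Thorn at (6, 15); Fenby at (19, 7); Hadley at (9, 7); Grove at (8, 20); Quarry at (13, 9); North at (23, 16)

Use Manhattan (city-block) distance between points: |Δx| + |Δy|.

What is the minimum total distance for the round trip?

64 — the shortest possible round trip.

With 5 stops there are 5!/2 = 60 distinct round trips (a route and its reverse cost the same).
Thorn→Fenby→Hadley→Grove→Quarry→North→Thorn: 21+10+14+16+17+18 = 96
Thorn→Fenby→Hadley→Grove→North→Quarry→Thorn: 21+10+14+19+17+13 = 94
Thorn→Fenby→Hadley→Quarry→Grove→North→Thorn: 21+10+6+16+19+18 = 90
Thorn→Fenby→Hadley→Quarry→North→Grove→Thorn: 21+10+6+17+19+7 = 80
Thorn→Fenby→Hadley→North→Grove→Quarry→Thorn: 21+10+23+19+16+13 = 102
Thorn→Fenby→Hadley→North→Quarry→Grove→Thorn: 21+10+23+17+16+7 = 94
Thorn→Fenby→Grove→Hadley→Quarry→North→Thorn: 21+24+14+6+17+18 = 100
Thorn→Fenby→Grove→Hadley→North→Quarry→Thorn: 21+24+14+23+17+13 = 112
Thorn→Fenby→Grove→Quarry→Hadley→North→Thorn: 21+24+16+6+23+18 = 108
Thorn→Fenby→Grove→Quarry→North→Hadley→Thorn: 21+24+16+17+23+11 = 112
Thorn→Fenby→Grove→North→Hadley→Quarry→Thorn: 21+24+19+23+6+13 = 106
Thorn→Fenby→Grove→North→Quarry→Hadley→Thorn: 21+24+19+17+6+11 = 98
Thorn→Fenby→Quarry→Hadley→Grove→North→Thorn: 21+8+6+14+19+18 = 86
Thorn→Fenby→Quarry→Hadley→North→Grove→Thorn: 21+8+6+23+19+7 = 84
… (46 more)
Thorn→Hadley→Quarry→Fenby→North→Grove→Thorn: 11+6+8+13+19+7 = 64  ← best
The minimum is 64.
One optimal route: Thorn → Hadley → Quarry → Fenby → North → Grove → Thorn (or its reverse).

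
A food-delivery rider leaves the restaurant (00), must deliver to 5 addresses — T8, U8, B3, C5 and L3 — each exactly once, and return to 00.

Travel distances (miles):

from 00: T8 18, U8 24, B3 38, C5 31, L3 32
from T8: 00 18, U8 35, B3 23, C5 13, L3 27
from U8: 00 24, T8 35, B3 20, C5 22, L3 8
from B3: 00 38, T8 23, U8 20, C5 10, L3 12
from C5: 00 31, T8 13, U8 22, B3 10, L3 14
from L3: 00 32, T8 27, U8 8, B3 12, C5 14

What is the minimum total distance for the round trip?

00→T8→U8→B3→C5→L3→00: 18+35+20+10+14+32 = 129
00→T8→U8→B3→L3→C5→00: 18+35+20+12+14+31 = 130
00→T8→U8→C5→B3→L3→00: 18+35+22+10+12+32 = 129
00→T8→U8→C5→L3→B3→00: 18+35+22+14+12+38 = 139
00→T8→U8→L3→B3→C5→00: 18+35+8+12+10+31 = 114
00→T8→U8→L3→C5→B3→00: 18+35+8+14+10+38 = 123
00→T8→B3→U8→C5→L3→00: 18+23+20+22+14+32 = 129
00→T8→B3→U8→L3→C5→00: 18+23+20+8+14+31 = 114
00→T8→B3→C5→U8→L3→00: 18+23+10+22+8+32 = 113
00→T8→B3→C5→L3→U8→00: 18+23+10+14+8+24 = 97
00→T8→B3→L3→U8→C5→00: 18+23+12+8+22+31 = 114
00→T8→B3→L3→C5→U8→00: 18+23+12+14+22+24 = 113
00→T8→C5→U8→B3→L3→00: 18+13+22+20+12+32 = 117
00→T8→C5→U8→L3→B3→00: 18+13+22+8+12+38 = 111
… (46 more)
00→T8→C5→B3→L3→U8→00: 18+13+10+12+8+24 = 85  ← best
The minimum is 85.
One optimal route: 00 → T8 → C5 → B3 → L3 → U8 → 00 (or its reverse).

Shortest round trip = 85 miles.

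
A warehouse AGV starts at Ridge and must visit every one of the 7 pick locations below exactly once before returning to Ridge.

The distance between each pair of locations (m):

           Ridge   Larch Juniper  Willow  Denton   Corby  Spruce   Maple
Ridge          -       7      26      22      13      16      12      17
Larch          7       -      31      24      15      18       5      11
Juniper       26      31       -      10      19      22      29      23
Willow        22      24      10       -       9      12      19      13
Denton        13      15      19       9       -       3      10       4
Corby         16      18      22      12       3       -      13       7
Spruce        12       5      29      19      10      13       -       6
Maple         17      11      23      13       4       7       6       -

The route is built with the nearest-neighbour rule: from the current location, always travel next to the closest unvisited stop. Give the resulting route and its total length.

Total distance 73 m via the nearest-neighbour route Ridge → Larch → Spruce → Maple → Denton → Corby → Willow → Juniper → Ridge.

Ridge → [Larch:7 / Spruce:12 / Denton:13 / Corby:16 / Maple:17 / Willow:22 / Juniper:26] → Larch (7)
Larch → [Spruce:5 / Maple:11 / Denton:15 / Corby:18 / Willow:24 / Juniper:31] → Spruce (5)
Spruce → [Maple:6 / Denton:10 / Corby:13 / Willow:19 / Juniper:29] → Maple (6)
Maple → [Denton:4 / Corby:7 / Willow:13 / Juniper:23] → Denton (4)
Denton → [Corby:3 / Willow:9 / Juniper:19] → Corby (3)
Corby → [Willow:12 / Juniper:22] → Willow (12)
Willow → [Juniper:10] → Juniper (10)
Return Juniper→Ridge: 26.
Total = 7 + 5 + 6 + 4 + 3 + 12 + 10 + 26 = 73.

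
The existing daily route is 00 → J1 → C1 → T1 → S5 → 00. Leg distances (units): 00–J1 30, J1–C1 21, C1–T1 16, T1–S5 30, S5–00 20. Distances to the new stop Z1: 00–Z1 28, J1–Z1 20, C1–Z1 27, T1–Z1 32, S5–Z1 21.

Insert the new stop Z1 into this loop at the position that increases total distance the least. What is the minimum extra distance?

+18 — insert Z1 between 00 and J1.

Insertion cost between consecutive stops i–j is d(i,Z1) + d(Z1,j) − d(i,j):
  between 00 and J1: 28 + 20 − 30 = 18
  between J1 and C1: 20 + 27 − 21 = 26
  between C1 and T1: 27 + 32 − 16 = 43
  between T1 and S5: 32 + 21 − 30 = 23
  between S5 and 00: 21 + 28 − 20 = 29
Cheapest insertion is between 00 and J1, adding 18.
New total = 117 + 18 = 135.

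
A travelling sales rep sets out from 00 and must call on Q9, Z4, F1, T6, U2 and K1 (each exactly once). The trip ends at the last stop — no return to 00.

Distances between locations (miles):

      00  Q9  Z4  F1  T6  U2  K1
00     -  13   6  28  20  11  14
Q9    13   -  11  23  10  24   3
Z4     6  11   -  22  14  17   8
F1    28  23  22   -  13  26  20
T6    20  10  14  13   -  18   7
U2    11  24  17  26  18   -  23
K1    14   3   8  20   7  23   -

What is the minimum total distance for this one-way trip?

There are 6! = 720 possible orderings.
00 → Q9 → Z4 → F1 → T6 → U2 → K1: 13+11+22+13+18+23 = 100
00 → Q9 → Z4 → F1 → T6 → K1 → U2: 13+11+22+13+7+23 = 89
00 → Q9 → Z4 → F1 → U2 → T6 → K1: 13+11+22+26+18+7 = 97
00 → Q9 → Z4 → F1 → U2 → K1 → T6: 13+11+22+26+23+7 = 102
00 → Q9 → Z4 → F1 → K1 → T6 → U2: 13+11+22+20+7+18 = 91
00 → Q9 → Z4 → F1 → K1 → U2 → T6: 13+11+22+20+23+18 = 107
00 → Q9 → Z4 → T6 → F1 → U2 → K1: 13+11+14+13+26+23 = 100
00 → Q9 → Z4 → T6 → F1 → K1 → U2: 13+11+14+13+20+23 = 94
… (712 more)
00 → U2 → Z4 → Q9 → K1 → T6 → F1: 11+17+11+3+7+13 = 62  ← best
The minimum is 62.
One shortest path: 00 → U2 → Z4 → Q9 → K1 → T6 → F1.

62 miles — the minimum one-way total.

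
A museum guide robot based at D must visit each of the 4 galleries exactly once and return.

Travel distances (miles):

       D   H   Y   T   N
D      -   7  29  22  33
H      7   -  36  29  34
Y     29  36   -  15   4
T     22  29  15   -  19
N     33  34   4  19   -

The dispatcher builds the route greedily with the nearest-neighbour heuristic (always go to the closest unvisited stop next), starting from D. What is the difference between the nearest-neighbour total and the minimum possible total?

From D: H=7, T=22, Y=29, N=33 → choose H (7).
From H: T=29, N=34, Y=36 → choose T (29).
From T: Y=15, N=19 → choose Y (15).
From Y: N=4 → choose N (4).
NN route D → H → T → Y → N → D costs 88.
Optimal: D → H → N → Y → T → D costs 82 (by enumerating all 12 distinct tours).
Excess = 88 − 82 = 6.

Excess over optimum: 6 miles.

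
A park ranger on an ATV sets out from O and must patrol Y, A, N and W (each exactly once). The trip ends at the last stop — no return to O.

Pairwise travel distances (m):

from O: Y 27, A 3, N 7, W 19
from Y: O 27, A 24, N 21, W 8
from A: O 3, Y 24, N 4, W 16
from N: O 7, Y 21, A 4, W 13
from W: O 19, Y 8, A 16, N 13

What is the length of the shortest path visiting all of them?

There are 4! = 24 possible orderings.
O - Y - A - N - W: 27+24+4+13 = 68
O - Y - A - W - N: 27+24+16+13 = 80
O - Y - N - A - W: 27+21+4+16 = 68
O - Y - N - W - A: 27+21+13+16 = 77
O - Y - W - A - N: 27+8+16+4 = 55
O - Y - W - N - A: 27+8+13+4 = 52
O - A - Y - N - W: 3+24+21+13 = 61
O - A - Y - W - N: 3+24+8+13 = 48
O - A - N - Y - W: 3+4+21+8 = 36
O - A - N - W - Y: 3+4+13+8 = 28
O - A - W - Y - N: 3+16+8+21 = 48
O - A - W - N - Y: 3+16+13+21 = 53
O - N - Y - A - W: 7+21+24+16 = 68
O - N - Y - W - A: 7+21+8+16 = 52
… (10 more)
The minimum is 28.
One shortest path: O → A → N → W → Y.

Shortest open route: 28 m.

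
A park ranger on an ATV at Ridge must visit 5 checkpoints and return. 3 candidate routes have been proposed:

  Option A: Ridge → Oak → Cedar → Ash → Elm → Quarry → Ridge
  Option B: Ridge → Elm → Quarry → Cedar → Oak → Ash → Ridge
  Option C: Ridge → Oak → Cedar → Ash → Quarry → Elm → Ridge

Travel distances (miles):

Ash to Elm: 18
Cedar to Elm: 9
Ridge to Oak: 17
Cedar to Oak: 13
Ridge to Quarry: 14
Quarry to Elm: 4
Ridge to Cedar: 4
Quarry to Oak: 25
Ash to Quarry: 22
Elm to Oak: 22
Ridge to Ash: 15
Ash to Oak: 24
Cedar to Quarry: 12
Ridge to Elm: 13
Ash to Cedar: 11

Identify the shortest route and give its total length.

77 miles — Option A is the shortest.

Option A: 17 + 13 + 11 + 18 + 4 + 14 = 77
Option B: 13 + 4 + 12 + 13 + 24 + 15 = 81
Option C: 17 + 13 + 11 + 22 + 4 + 13 = 80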